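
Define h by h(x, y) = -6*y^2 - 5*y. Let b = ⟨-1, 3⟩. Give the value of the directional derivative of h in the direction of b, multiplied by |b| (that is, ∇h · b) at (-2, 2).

∂h/∂x = 0
∂h/∂y = -12*y - 5
∇h at (-2, 2) = (0, -29)
∇h · b = (0)(-1) + (-29)(3) = -87

-87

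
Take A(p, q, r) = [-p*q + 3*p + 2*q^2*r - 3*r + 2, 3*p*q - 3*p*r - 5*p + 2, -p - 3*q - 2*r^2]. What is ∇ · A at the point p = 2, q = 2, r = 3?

-5

∂A₁/∂p = -q + 3
∂A₂/∂q = 3*p
∂A₃/∂r = -4*r
∇·A = 3*p - q - 4*r + 3
At (2, 2, 3): -5.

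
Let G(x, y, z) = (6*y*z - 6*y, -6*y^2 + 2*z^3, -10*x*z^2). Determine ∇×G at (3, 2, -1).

(∇×G)₁ = ∂G₃/∂y − ∂G₂/∂z = -6*z^2
(∇×G)₂ = ∂G₁/∂z − ∂G₃/∂x = 6*y + 10*z^2
(∇×G)₃ = ∂G₂/∂x − ∂G₁/∂y = -6*z + 6
∇×G = (-6*z^2, 6*y + 10*z^2, -6*z + 6)
At (3, 2, -1): (-6, 22, 12).

(-6, 22, 12)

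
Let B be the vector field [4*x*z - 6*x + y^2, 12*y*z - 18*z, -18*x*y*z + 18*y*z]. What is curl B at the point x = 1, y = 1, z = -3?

(6, -50, -2)

(∇×B)₁ = ∂B₃/∂y − ∂B₂/∂z = -18*x*z - 12*y + 18*z + 18
(∇×B)₂ = ∂B₁/∂z − ∂B₃/∂x = 4*x + 18*y*z
(∇×B)₃ = ∂B₂/∂x − ∂B₁/∂y = -2*y
∇×B = (-18*x*z - 12*y + 18*z + 18, 4*x + 18*y*z, -2*y)
At (1, 1, -3): (6, -50, -2).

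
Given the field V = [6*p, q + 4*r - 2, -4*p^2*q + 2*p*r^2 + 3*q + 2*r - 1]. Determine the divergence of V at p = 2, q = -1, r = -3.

-15

∂V₁/∂p = 6
∂V₂/∂q = 1
∂V₃/∂r = 4*p*r + 2
∇·V = 4*p*r + 9
At (2, -1, -3): -15.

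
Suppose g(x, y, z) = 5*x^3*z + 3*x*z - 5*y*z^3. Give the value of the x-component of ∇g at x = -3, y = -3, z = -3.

(∇g)_1 = ∂g/∂x = 15*x^2*z + 3*z
At (-3, -3, -3): -414.

-414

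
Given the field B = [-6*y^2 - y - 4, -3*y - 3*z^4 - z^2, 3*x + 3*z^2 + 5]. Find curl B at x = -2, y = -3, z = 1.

(∇×B)₁ = ∂B₃/∂y − ∂B₂/∂z = 12*z^3 + 2*z
(∇×B)₂ = ∂B₁/∂z − ∂B₃/∂x = -3
(∇×B)₃ = ∂B₂/∂x − ∂B₁/∂y = 12*y + 1
∇×B = (12*z^3 + 2*z, -3, 12*y + 1)
At (-2, -3, 1): (14, -3, -35).

(14, -3, -35)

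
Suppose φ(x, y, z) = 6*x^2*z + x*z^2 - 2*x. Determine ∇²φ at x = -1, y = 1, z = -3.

-38

∂²φ/∂x² = 12*z
∂²φ/∂y² = 0
∂²φ/∂z² = 2*x
∇²φ = 2*x + 12*z
At (-1, 1, -3): -38.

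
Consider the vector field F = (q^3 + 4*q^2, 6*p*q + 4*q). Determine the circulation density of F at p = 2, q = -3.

∂F₂/∂p = 6*q
∂F₁/∂q = 3*q^2 + 8*q
Scalar curl = -3*q^2 - 2*q
At (2, -3): -21.

-21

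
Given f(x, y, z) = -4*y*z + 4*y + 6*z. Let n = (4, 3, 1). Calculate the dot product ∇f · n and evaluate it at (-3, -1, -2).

46

∂f/∂x = 0
∂f/∂y = -4*z + 4
∂f/∂z = -4*y + 6
∇f at (-3, -1, -2) = (0, 12, 10)
∇f · n = (0)(4) + (12)(3) + (10)(1) = 46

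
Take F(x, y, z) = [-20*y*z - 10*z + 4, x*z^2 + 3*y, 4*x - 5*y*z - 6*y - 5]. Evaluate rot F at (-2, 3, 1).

(-7, -74, 21)

(∇×F)₁ = ∂F₃/∂y − ∂F₂/∂z = -2*x*z - 5*z - 6
(∇×F)₂ = ∂F₁/∂z − ∂F₃/∂x = -20*y - 14
(∇×F)₃ = ∂F₂/∂x − ∂F₁/∂y = z^2 + 20*z
∇×F = (-2*x*z - 5*z - 6, -20*y - 14, z^2 + 20*z)
At (-2, 3, 1): (-7, -74, 21).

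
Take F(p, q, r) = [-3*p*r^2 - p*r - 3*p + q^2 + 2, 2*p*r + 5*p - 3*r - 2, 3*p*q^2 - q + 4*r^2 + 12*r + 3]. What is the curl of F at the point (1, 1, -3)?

(∇×F)₁ = ∂F₃/∂q − ∂F₂/∂r = 6*p*q - 2*p + 2
(∇×F)₂ = ∂F₁/∂r − ∂F₃/∂p = -6*p*r - p - 3*q^2
(∇×F)₃ = ∂F₂/∂p − ∂F₁/∂q = -2*q + 2*r + 5
∇×F = (6*p*q - 2*p + 2, -6*p*r - p - 3*q^2, -2*q + 2*r + 5)
At (1, 1, -3): (6, 14, -3).

(6, 14, -3)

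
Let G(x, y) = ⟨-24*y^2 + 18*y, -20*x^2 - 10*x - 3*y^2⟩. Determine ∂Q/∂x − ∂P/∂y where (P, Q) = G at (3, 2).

-52

∂G₂/∂x = -40*x - 10
∂G₁/∂y = -48*y + 18
Scalar curl = -40*x + 48*y - 28
At (3, 2): -52.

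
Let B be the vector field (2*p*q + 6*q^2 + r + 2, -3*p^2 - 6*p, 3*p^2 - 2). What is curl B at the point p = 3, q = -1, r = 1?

(∇×B)₁ = ∂B₃/∂q − ∂B₂/∂r = 0
(∇×B)₂ = ∂B₁/∂r − ∂B₃/∂p = -6*p + 1
(∇×B)₃ = ∂B₂/∂p − ∂B₁/∂q = -8*p - 12*q - 6
∇×B = (0, -6*p + 1, -8*p - 12*q - 6)
At (3, -1, 1): (0, -17, -18).

(0, -17, -18)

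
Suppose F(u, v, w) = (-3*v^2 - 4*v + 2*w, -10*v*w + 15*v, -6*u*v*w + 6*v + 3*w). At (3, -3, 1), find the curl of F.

(-42, -16, -14)

(∇×F)₁ = ∂F₃/∂v − ∂F₂/∂w = -6*u*w + 10*v + 6
(∇×F)₂ = ∂F₁/∂w − ∂F₃/∂u = 6*v*w + 2
(∇×F)₃ = ∂F₂/∂u − ∂F₁/∂v = 6*v + 4
∇×F = (-6*u*w + 10*v + 6, 6*v*w + 2, 6*v + 4)
At (3, -3, 1): (-42, -16, -14).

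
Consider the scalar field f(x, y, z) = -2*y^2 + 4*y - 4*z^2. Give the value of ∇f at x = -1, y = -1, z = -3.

∂f/∂x = 0
∂f/∂y = -4*y + 4
∂f/∂z = -8*z
∇f = (0, -4*y + 4, -8*z)
At (-1, -1, -3): (0, 8, 24).

(0, 8, 24)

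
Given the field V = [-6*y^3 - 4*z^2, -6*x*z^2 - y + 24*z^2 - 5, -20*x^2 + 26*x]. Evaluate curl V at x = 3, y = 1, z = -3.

(∇×V)₁ = ∂V₃/∂y − ∂V₂/∂z = 12*x*z - 48*z
(∇×V)₂ = ∂V₁/∂z − ∂V₃/∂x = 40*x - 8*z - 26
(∇×V)₃ = ∂V₂/∂x − ∂V₁/∂y = 18*y^2 - 6*z^2
∇×V = (12*x*z - 48*z, 40*x - 8*z - 26, 18*y^2 - 6*z^2)
At (3, 1, -3): (36, 118, -36).

(36, 118, -36)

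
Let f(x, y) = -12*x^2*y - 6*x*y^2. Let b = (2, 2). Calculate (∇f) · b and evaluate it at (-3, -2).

∂f/∂x = -24*x*y - 6*y^2
∂f/∂y = -12*x^2 - 12*x*y
∇f at (-3, -2) = (-168, -180)
∇f · b = (-168)(2) + (-180)(2) = -696

-696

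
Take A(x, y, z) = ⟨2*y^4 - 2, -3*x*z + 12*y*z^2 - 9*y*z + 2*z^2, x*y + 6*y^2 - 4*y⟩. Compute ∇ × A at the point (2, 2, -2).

(∇×A)₁ = ∂A₃/∂y − ∂A₂/∂z = 4*x - 24*y*z + 21*y - 4*z - 4
(∇×A)₂ = ∂A₁/∂z − ∂A₃/∂x = -y
(∇×A)₃ = ∂A₂/∂x − ∂A₁/∂y = -8*y^3 - 3*z
∇×A = (4*x - 24*y*z + 21*y - 4*z - 4, -y, -8*y^3 - 3*z)
At (2, 2, -2): (150, -2, -58).

(150, -2, -58)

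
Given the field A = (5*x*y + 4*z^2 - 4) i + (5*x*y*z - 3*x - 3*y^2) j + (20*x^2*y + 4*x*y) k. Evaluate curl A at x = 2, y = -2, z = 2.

(∇×A)₁ = ∂A₃/∂y − ∂A₂/∂z = 20*x^2 - 5*x*y + 4*x
(∇×A)₂ = ∂A₁/∂z − ∂A₃/∂x = -40*x*y - 4*y + 8*z
(∇×A)₃ = ∂A₂/∂x − ∂A₁/∂y = -5*x + 5*y*z - 3
∇×A = (20*x^2 - 5*x*y + 4*x, -40*x*y - 4*y + 8*z, -5*x + 5*y*z - 3)
At (2, -2, 2): (108, 184, -33).

(108, 184, -33)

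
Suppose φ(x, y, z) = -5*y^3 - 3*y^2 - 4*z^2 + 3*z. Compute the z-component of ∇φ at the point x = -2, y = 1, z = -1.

(∇φ)_3 = ∂φ/∂z = -8*z + 3
At (-2, 1, -1): 11.

11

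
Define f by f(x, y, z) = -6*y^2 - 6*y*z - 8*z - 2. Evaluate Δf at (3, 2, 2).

∂²f/∂x² = 0
∂²f/∂y² = -12
∂²f/∂z² = 0
∇²f = -12
At (3, 2, 2): -12.

-12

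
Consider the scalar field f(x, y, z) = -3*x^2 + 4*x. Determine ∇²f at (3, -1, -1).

∂²f/∂x² = -6
∂²f/∂y² = 0
∂²f/∂z² = 0
∇²f = -6
At (3, -1, -1): -6.

-6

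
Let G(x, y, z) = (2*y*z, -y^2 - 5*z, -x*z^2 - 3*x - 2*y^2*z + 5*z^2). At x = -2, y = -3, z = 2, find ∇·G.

∂G₁/∂x = 0
∂G₂/∂y = -2*y
∂G₃/∂z = -2*x*z - 2*y^2 + 10*z
∇·G = -2*x*z - 2*y^2 - 2*y + 10*z
At (-2, -3, 2): 16.

16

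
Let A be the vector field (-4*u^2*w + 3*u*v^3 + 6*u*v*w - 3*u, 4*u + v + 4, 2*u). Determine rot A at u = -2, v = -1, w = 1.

(0, -6, 34)

(∇×A)₁ = ∂A₃/∂v − ∂A₂/∂w = 0
(∇×A)₂ = ∂A₁/∂w − ∂A₃/∂u = -4*u^2 + 6*u*v - 2
(∇×A)₃ = ∂A₂/∂u − ∂A₁/∂v = -9*u*v^2 - 6*u*w + 4
∇×A = (0, -4*u^2 + 6*u*v - 2, -9*u*v^2 - 6*u*w + 4)
At (-2, -1, 1): (0, -6, 34).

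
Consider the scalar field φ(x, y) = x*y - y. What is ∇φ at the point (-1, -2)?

∂φ/∂x = y
∂φ/∂y = x - 1
∇φ = (y, x - 1)
At (-1, -2): (-2, -2).

(-2, -2)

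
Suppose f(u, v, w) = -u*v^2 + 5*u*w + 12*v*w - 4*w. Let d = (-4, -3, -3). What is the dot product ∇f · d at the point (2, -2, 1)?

∂f/∂u = -v^2 + 5*w
∂f/∂v = -2*u*v + 12*w
∂f/∂w = 5*u + 12*v - 4
∇f at (2, -2, 1) = (1, 20, -18)
∇f · d = (1)(-4) + (20)(-3) + (-18)(-3) = -10

-10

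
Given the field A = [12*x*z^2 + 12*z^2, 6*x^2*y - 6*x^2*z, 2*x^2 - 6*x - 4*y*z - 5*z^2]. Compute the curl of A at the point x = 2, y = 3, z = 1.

(20, 70, 48)

(∇×A)₁ = ∂A₃/∂y − ∂A₂/∂z = 6*x^2 - 4*z
(∇×A)₂ = ∂A₁/∂z − ∂A₃/∂x = 24*x*z - 4*x + 24*z + 6
(∇×A)₃ = ∂A₂/∂x − ∂A₁/∂y = 12*x*y - 12*x*z
∇×A = (6*x^2 - 4*z, 24*x*z - 4*x + 24*z + 6, 12*x*y - 12*x*z)
At (2, 3, 1): (20, 70, 48).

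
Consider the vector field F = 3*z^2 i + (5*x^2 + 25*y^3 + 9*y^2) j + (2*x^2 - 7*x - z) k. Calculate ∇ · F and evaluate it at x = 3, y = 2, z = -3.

∂F₁/∂x = 0
∂F₂/∂y = 75*y^2 + 18*y
∂F₃/∂z = -1
∇·F = 75*y^2 + 18*y - 1
At (3, 2, -3): 335.

335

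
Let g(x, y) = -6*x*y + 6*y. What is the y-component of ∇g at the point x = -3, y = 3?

(∇g)_2 = ∂g/∂y = -6*x + 6
At (-3, 3): 24.

24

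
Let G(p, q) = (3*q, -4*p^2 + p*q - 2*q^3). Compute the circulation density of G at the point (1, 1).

∂G₂/∂p = -8*p + q
∂G₁/∂q = 3
Scalar curl = -8*p + q - 3
At (1, 1): -10.

-10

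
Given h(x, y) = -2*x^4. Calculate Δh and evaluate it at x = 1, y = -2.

-24

∂²h/∂x² = -24*x^2
∂²h/∂y² = 0
∇²h = -24*x^2
At (1, -2): -24.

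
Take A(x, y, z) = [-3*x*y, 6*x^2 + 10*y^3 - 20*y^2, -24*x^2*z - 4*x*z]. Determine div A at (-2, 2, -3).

-54

∂A₁/∂x = -3*y
∂A₂/∂y = 30*y^2 - 40*y
∂A₃/∂z = -24*x^2 - 4*x
∇·A = -24*x^2 - 4*x + 30*y^2 - 43*y
At (-2, 2, -3): -54.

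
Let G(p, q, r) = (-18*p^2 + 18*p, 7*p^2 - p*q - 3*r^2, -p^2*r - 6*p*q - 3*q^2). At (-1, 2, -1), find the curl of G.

(-12, 14, -16)

(∇×G)₁ = ∂G₃/∂q − ∂G₂/∂r = -6*p - 6*q + 6*r
(∇×G)₂ = ∂G₁/∂r − ∂G₃/∂p = 2*p*r + 6*q
(∇×G)₃ = ∂G₂/∂p − ∂G₁/∂q = 14*p - q
∇×G = (-6*p - 6*q + 6*r, 2*p*r + 6*q, 14*p - q)
At (-1, 2, -1): (-12, 14, -16).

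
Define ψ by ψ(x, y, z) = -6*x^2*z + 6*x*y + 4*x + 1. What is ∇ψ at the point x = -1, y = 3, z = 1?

∂ψ/∂x = -12*x*z + 6*y + 4
∂ψ/∂y = 6*x
∂ψ/∂z = -6*x^2
∇ψ = (-12*x*z + 6*y + 4, 6*x, -6*x^2)
At (-1, 3, 1): (34, -6, -6).

(34, -6, -6)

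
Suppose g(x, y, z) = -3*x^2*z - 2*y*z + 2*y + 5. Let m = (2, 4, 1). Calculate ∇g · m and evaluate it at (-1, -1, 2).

15

∂g/∂x = -6*x*z
∂g/∂y = -2*z + 2
∂g/∂z = -3*x^2 - 2*y
∇g at (-1, -1, 2) = (12, -2, -1)
∇g · m = (12)(2) + (-2)(4) + (-1)(1) = 15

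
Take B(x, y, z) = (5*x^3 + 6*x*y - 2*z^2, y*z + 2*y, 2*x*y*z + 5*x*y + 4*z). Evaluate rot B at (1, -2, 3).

(13, 10, -6)

(∇×B)₁ = ∂B₃/∂y − ∂B₂/∂z = 2*x*z + 5*x - y
(∇×B)₂ = ∂B₁/∂z − ∂B₃/∂x = -2*y*z - 5*y - 4*z
(∇×B)₃ = ∂B₂/∂x − ∂B₁/∂y = -6*x
∇×B = (2*x*z + 5*x - y, -2*y*z - 5*y - 4*z, -6*x)
At (1, -2, 3): (13, 10, -6).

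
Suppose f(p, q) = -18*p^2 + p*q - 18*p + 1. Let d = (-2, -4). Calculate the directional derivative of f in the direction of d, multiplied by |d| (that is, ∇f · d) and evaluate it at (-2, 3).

-106

∂f/∂p = -36*p + q - 18
∂f/∂q = p
∇f at (-2, 3) = (57, -2)
∇f · d = (57)(-2) + (-2)(-4) = -106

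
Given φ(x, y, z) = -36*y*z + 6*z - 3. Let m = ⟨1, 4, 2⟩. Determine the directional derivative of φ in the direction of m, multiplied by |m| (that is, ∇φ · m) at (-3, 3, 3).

-636

∂φ/∂x = 0
∂φ/∂y = -36*z
∂φ/∂z = -36*y + 6
∇φ at (-3, 3, 3) = (0, -108, -102)
∇φ · m = (0)(1) + (-108)(4) + (-102)(2) = -636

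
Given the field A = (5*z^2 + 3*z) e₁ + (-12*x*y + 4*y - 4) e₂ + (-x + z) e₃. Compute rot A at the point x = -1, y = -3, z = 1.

(∇×A)₁ = ∂A₃/∂y − ∂A₂/∂z = 0
(∇×A)₂ = ∂A₁/∂z − ∂A₃/∂x = 10*z + 4
(∇×A)₃ = ∂A₂/∂x − ∂A₁/∂y = -12*y
∇×A = (0, 10*z + 4, -12*y)
At (-1, -3, 1): (0, 14, 36).

(0, 14, 36)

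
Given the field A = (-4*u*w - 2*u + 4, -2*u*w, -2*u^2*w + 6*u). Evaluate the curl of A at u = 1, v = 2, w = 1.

(2, -6, -2)

(∇×A)₁ = ∂A₃/∂v − ∂A₂/∂w = 2*u
(∇×A)₂ = ∂A₁/∂w − ∂A₃/∂u = 4*u*w - 4*u - 6
(∇×A)₃ = ∂A₂/∂u − ∂A₁/∂v = -2*w
∇×A = (2*u, 4*u*w - 4*u - 6, -2*w)
At (1, 2, 1): (2, -6, -2).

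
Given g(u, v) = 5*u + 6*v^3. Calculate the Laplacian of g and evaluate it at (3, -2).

∂²g/∂u² = 0
∂²g/∂v² = 36*v
∇²g = 36*v
At (3, -2): -72.

-72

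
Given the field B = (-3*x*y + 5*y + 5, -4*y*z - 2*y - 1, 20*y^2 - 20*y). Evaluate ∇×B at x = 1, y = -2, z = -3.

(∇×B)₁ = ∂B₃/∂y − ∂B₂/∂z = 44*y - 20
(∇×B)₂ = ∂B₁/∂z − ∂B₃/∂x = 0
(∇×B)₃ = ∂B₂/∂x − ∂B₁/∂y = 3*x - 5
∇×B = (44*y - 20, 0, 3*x - 5)
At (1, -2, -3): (-108, 0, -2).

(-108, 0, -2)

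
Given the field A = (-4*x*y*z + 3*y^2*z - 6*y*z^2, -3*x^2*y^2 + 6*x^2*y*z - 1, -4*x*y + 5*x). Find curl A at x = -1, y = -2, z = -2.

(16, -57, -16)

(∇×A)₁ = ∂A₃/∂y − ∂A₂/∂z = -6*x^2*y - 4*x
(∇×A)₂ = ∂A₁/∂z − ∂A₃/∂x = -4*x*y + 3*y^2 - 12*y*z + 4*y - 5
(∇×A)₃ = ∂A₂/∂x − ∂A₁/∂y = -6*x*y^2 + 12*x*y*z + 4*x*z - 6*y*z + 6*z^2
∇×A = (-6*x^2*y - 4*x, -4*x*y + 3*y^2 - 12*y*z + 4*y - 5, -6*x*y^2 + 12*x*y*z + 4*x*z - 6*y*z + 6*z^2)
At (-1, -2, -2): (16, -57, -16).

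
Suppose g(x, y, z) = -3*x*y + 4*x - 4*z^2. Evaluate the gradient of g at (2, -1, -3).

(7, -6, 24)

∂g/∂x = -3*y + 4
∂g/∂y = -3*x
∂g/∂z = -8*z
∇g = (-3*y + 4, -3*x, -8*z)
At (2, -1, -3): (7, -6, 24).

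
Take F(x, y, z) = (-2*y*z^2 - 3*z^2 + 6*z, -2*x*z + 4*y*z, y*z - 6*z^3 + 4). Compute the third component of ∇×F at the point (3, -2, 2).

(∇×F)_3 = ∂F₂/∂x − ∂F₁/∂y
= -2*z − (-2*z^2)
= 2*z^2 - 2*z
At (3, -2, 2): 4.

4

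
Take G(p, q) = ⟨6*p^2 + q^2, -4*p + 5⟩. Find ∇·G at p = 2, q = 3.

24

∂G₁/∂p = 12*p
∂G₂/∂q = 0
∇·G = 12*p
At (2, 3): 24.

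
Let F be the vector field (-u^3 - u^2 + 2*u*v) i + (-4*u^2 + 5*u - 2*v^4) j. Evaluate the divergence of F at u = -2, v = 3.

∂F₁/∂u = -3*u^2 - 2*u + 2*v
∂F₂/∂v = -8*v^3
∇·F = -3*u^2 - 2*u - 8*v^3 + 2*v
At (-2, 3): -218.

-218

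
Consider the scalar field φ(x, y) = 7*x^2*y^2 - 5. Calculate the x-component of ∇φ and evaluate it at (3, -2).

(∇φ)_1 = ∂φ/∂x = 14*x*y^2
At (3, -2): 168.

168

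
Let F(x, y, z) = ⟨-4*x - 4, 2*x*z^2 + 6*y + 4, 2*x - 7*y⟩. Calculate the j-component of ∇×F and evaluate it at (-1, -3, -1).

(∇×F)_2 = ∂F₁/∂z − ∂F₃/∂x
= 0 − (2)
= -2
At (-1, -3, -1): -2.

-2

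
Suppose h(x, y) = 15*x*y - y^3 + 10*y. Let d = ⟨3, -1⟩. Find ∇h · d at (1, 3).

137

∂h/∂x = 15*y
∂h/∂y = 15*x - 3*y^2 + 10
∇h at (1, 3) = (45, -2)
∇h · d = (45)(3) + (-2)(-1) = 137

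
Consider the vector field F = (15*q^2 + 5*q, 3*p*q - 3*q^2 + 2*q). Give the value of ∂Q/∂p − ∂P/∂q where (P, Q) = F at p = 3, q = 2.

-59

∂F₂/∂p = 3*q
∂F₁/∂q = 30*q + 5
Scalar curl = -27*q - 5
At (3, 2): -59.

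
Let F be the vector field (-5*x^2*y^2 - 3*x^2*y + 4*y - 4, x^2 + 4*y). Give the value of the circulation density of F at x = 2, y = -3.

∂F₂/∂x = 2*x
∂F₁/∂y = -10*x^2*y - 3*x^2 + 4
Scalar curl = 10*x^2*y + 3*x^2 + 2*x - 4
At (2, -3): -108.

-108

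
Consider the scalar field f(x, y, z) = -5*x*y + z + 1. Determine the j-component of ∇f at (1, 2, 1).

(∇f)_2 = ∂f/∂y = -5*x
At (1, 2, 1): -5.

-5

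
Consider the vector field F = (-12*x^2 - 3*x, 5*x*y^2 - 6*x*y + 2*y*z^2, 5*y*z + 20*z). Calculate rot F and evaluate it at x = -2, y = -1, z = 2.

(18, 0, 11)

(∇×F)₁ = ∂F₃/∂y − ∂F₂/∂z = -4*y*z + 5*z
(∇×F)₂ = ∂F₁/∂z − ∂F₃/∂x = 0
(∇×F)₃ = ∂F₂/∂x − ∂F₁/∂y = 5*y^2 - 6*y
∇×F = (-4*y*z + 5*z, 0, 5*y^2 - 6*y)
At (-2, -1, 2): (18, 0, 11).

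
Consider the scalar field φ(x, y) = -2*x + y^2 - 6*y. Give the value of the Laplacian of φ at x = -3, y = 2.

∂²φ/∂x² = 0
∂²φ/∂y² = 2
∇²φ = 2
At (-3, 2): 2.

2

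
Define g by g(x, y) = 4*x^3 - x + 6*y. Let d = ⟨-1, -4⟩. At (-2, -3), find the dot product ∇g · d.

-71

∂g/∂x = 12*x^2 - 1
∂g/∂y = 6
∇g at (-2, -3) = (47, 6)
∇g · d = (47)(-1) + (6)(-4) = -71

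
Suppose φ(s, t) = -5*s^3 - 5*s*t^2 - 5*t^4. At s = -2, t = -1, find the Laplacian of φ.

20

∂²φ/∂s² = -30*s
∂²φ/∂t² = -10*(s + 6*t^2)
∇²φ = -40*s - 60*t^2
At (-2, -1): 20.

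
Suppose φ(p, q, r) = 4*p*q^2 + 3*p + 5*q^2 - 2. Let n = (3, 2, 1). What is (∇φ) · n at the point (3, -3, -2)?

∂φ/∂p = 4*q^2 + 3
∂φ/∂q = 8*p*q + 10*q
∂φ/∂r = 0
∇φ at (3, -3, -2) = (39, -102, 0)
∇φ · n = (39)(3) + (-102)(2) + (0)(1) = -87

-87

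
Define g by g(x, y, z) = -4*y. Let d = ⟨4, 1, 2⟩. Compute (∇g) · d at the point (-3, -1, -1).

∂g/∂x = 0
∂g/∂y = -4
∂g/∂z = 0
∇g at (-3, -1, -1) = (0, -4, 0)
∇g · d = (0)(4) + (-4)(1) + (0)(2) = -4

-4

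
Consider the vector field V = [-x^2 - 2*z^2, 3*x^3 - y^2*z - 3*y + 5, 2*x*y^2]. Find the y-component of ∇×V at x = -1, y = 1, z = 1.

(∇×V)_2 = ∂V₁/∂z − ∂V₃/∂x
= -4*z − (2*y^2)
= -2*y^2 - 4*z
At (-1, 1, 1): -6.

-6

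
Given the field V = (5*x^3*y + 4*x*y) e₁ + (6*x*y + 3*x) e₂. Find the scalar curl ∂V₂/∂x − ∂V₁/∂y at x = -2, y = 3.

69

∂V₂/∂x = 6*y + 3
∂V₁/∂y = 5*x^3 + 4*x
Scalar curl = -5*x^3 - 4*x + 6*y + 3
At (-2, 3): 69.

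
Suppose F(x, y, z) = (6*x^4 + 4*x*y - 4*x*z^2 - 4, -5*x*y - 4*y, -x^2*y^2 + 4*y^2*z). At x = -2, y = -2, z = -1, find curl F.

(∇×F)₁ = ∂F₃/∂y − ∂F₂/∂z = -2*x^2*y + 8*y*z
(∇×F)₂ = ∂F₁/∂z − ∂F₃/∂x = 2*x*y^2 - 8*x*z
(∇×F)₃ = ∂F₂/∂x − ∂F₁/∂y = -4*x - 5*y
∇×F = (-2*x^2*y + 8*y*z, 2*x*y^2 - 8*x*z, -4*x - 5*y)
At (-2, -2, -1): (32, -32, 18).

(32, -32, 18)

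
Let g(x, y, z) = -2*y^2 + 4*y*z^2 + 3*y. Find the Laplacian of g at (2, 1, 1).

∂²g/∂x² = 0
∂²g/∂y² = -4
∂²g/∂z² = 8*y
∇²g = 8*y - 4
At (2, 1, 1): 4.

4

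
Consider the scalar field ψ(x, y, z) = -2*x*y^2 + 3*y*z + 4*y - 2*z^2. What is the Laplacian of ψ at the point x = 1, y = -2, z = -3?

-8

∂²ψ/∂x² = 0
∂²ψ/∂y² = -4*x
∂²ψ/∂z² = -4
∇²ψ = -4*x - 4
At (1, -2, -3): -8.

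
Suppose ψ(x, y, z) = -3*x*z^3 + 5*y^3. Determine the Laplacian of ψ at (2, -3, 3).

∂²ψ/∂x² = 0
∂²ψ/∂y² = 30*y
∂²ψ/∂z² = -18*x*z
∇²ψ = -18*x*z + 30*y
At (2, -3, 3): -198.

-198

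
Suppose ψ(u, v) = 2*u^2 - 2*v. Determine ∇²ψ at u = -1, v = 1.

4

∂²ψ/∂u² = 4
∂²ψ/∂v² = 0
∇²ψ = 4
At (-1, 1): 4.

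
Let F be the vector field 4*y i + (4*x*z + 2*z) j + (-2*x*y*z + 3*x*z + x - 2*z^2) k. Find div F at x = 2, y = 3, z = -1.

∂F₁/∂x = 0
∂F₂/∂y = 0
∂F₃/∂z = -2*x*y + 3*x - 4*z
∇·F = -2*x*y + 3*x - 4*z
At (2, 3, -1): -2.

-2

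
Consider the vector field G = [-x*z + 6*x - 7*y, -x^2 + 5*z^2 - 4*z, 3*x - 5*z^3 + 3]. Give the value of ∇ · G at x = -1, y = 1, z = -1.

-8

∂G₁/∂x = -z + 6
∂G₂/∂y = 0
∂G₃/∂z = -15*z^2
∇·G = -15*z^2 - z + 6
At (-1, 1, -1): -8.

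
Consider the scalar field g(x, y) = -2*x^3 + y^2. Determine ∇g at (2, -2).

∂g/∂x = -6*x^2
∂g/∂y = 2*y
∇g = (-6*x^2, 2*y)
At (2, -2): (-24, -4).

(-24, -4)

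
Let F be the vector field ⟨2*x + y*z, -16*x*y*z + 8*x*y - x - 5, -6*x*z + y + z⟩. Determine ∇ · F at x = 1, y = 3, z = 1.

∂F₁/∂x = 2
∂F₂/∂y = -16*x*z + 8*x
∂F₃/∂z = -6*x + 1
∇·F = -16*x*z + 2*x + 3
At (1, 3, 1): -11.

-11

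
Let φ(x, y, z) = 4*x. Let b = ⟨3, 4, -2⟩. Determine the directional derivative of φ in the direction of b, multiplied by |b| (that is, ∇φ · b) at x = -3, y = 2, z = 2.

∂φ/∂x = 4
∂φ/∂y = 0
∂φ/∂z = 0
∇φ at (-3, 2, 2) = (4, 0, 0)
∇φ · b = (4)(3) + (0)(4) + (0)(-2) = 12

12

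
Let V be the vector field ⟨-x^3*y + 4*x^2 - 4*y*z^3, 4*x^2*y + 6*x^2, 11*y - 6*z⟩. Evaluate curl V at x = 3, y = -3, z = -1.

(11, 36, -13)

(∇×V)₁ = ∂V₃/∂y − ∂V₂/∂z = 11
(∇×V)₂ = ∂V₁/∂z − ∂V₃/∂x = -12*y*z^2
(∇×V)₃ = ∂V₂/∂x − ∂V₁/∂y = x^3 + 8*x*y + 12*x + 4*z^3
∇×V = (11, -12*y*z^2, x^3 + 8*x*y + 12*x + 4*z^3)
At (3, -3, -1): (11, 36, -13).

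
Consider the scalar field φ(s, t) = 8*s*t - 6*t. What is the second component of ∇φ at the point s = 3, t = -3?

18

(∇φ)_2 = ∂φ/∂t = 8*s - 6
At (3, -3): 18.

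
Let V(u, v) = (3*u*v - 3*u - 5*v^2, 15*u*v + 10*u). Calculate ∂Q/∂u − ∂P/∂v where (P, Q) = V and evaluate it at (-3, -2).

-31

∂V₂/∂u = 15*v + 10
∂V₁/∂v = 3*u - 10*v
Scalar curl = -3*u + 25*v + 10
At (-3, -2): -31.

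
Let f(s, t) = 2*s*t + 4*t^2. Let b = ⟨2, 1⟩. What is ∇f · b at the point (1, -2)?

-22

∂f/∂s = 2*t
∂f/∂t = 2*s + 8*t
∇f at (1, -2) = (-4, -14)
∇f · b = (-4)(2) + (-14)(1) = -22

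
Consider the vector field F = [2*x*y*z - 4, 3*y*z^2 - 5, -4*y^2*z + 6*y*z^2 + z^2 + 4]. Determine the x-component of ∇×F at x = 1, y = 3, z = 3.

-72

(∇×F)_1 = ∂F₃/∂y − ∂F₂/∂z
= -8*y*z + 6*z^2 − (6*y*z)
= -14*y*z + 6*z^2
At (1, 3, 3): -72.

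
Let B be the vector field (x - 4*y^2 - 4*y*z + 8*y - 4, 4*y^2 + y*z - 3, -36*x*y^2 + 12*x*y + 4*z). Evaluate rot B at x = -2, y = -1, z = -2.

(∇×B)₁ = ∂B₃/∂y − ∂B₂/∂z = -72*x*y + 12*x - y
(∇×B)₂ = ∂B₁/∂z − ∂B₃/∂x = 36*y^2 - 16*y
(∇×B)₃ = ∂B₂/∂x − ∂B₁/∂y = 8*y + 4*z - 8
∇×B = (-72*x*y + 12*x - y, 36*y^2 - 16*y, 8*y + 4*z - 8)
At (-2, -1, -2): (-167, 52, -24).

(-167, 52, -24)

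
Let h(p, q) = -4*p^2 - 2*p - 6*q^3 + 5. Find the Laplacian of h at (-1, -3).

100

∂²h/∂p² = -8
∂²h/∂q² = -36*q
∇²h = -36*q - 8
At (-1, -3): 100.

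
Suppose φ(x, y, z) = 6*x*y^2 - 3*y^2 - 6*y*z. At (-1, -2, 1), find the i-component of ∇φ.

24

(∇φ)_1 = ∂φ/∂x = 6*y^2
At (-1, -2, 1): 24.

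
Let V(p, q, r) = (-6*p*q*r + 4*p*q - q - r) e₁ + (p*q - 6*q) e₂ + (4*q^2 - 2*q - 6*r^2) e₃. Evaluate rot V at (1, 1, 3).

(∇×V)₁ = ∂V₃/∂q − ∂V₂/∂r = 8*q - 2
(∇×V)₂ = ∂V₁/∂r − ∂V₃/∂p = -6*p*q - 1
(∇×V)₃ = ∂V₂/∂p − ∂V₁/∂q = 6*p*r - 4*p + q + 1
∇×V = (8*q - 2, -6*p*q - 1, 6*p*r - 4*p + q + 1)
At (1, 1, 3): (6, -7, 16).

(6, -7, 16)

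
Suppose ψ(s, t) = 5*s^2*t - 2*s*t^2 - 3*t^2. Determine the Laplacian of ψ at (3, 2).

∂²ψ/∂s² = 10*t
∂²ψ/∂t² = -2*(2*s + 3)
∇²ψ = -4*s + 10*t - 6
At (3, 2): 2.

2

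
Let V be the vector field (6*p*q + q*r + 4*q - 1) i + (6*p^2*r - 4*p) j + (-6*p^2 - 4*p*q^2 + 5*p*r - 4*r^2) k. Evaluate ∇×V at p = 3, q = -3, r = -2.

(18, 79, -96)

(∇×V)₁ = ∂V₃/∂q − ∂V₂/∂r = -6*p^2 - 8*p*q
(∇×V)₂ = ∂V₁/∂r − ∂V₃/∂p = 12*p + 4*q^2 + q - 5*r
(∇×V)₃ = ∂V₂/∂p − ∂V₁/∂q = 12*p*r - 6*p - r - 8
∇×V = (-6*p^2 - 8*p*q, 12*p + 4*q^2 + q - 5*r, 12*p*r - 6*p - r - 8)
At (3, -3, -2): (18, 79, -96).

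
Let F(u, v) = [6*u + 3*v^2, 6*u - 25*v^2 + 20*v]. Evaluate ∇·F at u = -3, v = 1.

-24

∂F₁/∂u = 6
∂F₂/∂v = -50*v + 20
∇·F = -50*v + 26
At (-3, 1): -24.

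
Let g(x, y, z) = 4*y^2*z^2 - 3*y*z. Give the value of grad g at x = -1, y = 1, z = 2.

(0, 26, 13)

∂g/∂x = 0
∂g/∂y = 8*y*z^2 - 3*z
∂g/∂z = 8*y^2*z - 3*y
∇g = (0, 8*y*z^2 - 3*z, 8*y^2*z - 3*y)
At (-1, 1, 2): (0, 26, 13).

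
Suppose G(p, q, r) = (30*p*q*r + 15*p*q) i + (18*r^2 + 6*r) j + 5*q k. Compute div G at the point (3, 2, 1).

90

∂G₁/∂p = 30*q*r + 15*q
∂G₂/∂q = 0
∂G₃/∂r = 0
∇·G = 30*q*r + 15*q
At (3, 2, 1): 90.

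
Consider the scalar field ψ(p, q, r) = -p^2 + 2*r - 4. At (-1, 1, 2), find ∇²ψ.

∂²ψ/∂p² = -2
∂²ψ/∂q² = 0
∂²ψ/∂r² = 0
∇²ψ = -2
At (-1, 1, 2): -2.

-2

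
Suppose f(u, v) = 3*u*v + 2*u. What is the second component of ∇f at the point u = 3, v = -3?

9

(∇f)_2 = ∂f/∂v = 3*u
At (3, -3): 9.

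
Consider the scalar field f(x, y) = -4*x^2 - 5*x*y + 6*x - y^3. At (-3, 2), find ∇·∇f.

-20

∂²f/∂x² = -8
∂²f/∂y² = -6*y
∇²f = -6*y - 8
At (-3, 2): -20.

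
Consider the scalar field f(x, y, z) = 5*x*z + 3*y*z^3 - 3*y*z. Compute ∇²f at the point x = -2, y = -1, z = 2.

-36

∂²f/∂x² = 0
∂²f/∂y² = 0
∂²f/∂z² = 18*y*z
∇²f = 18*y*z
At (-2, -1, 2): -36.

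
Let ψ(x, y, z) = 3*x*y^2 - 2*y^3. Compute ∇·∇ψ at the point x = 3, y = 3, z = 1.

∂²ψ/∂x² = 0
∂²ψ/∂y² = 6*(x - 2*y)
∂²ψ/∂z² = 0
∇²ψ = 6*x - 12*y
At (3, 3, 1): -18.

-18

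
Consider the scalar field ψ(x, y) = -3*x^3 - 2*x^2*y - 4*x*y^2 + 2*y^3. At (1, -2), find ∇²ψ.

-42

∂²ψ/∂x² = -2*(9*x + 2*y)
∂²ψ/∂y² = 4*(-2*x + 3*y)
∇²ψ = -26*x + 8*y
At (1, -2): -42.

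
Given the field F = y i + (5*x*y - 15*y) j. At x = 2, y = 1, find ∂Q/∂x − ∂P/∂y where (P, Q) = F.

4

∂F₂/∂x = 5*y
∂F₁/∂y = 1
Scalar curl = 5*y - 1
At (2, 1): 4.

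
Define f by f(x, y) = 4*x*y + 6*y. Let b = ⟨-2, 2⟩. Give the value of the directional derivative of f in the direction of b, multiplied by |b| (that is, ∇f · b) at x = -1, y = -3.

∂f/∂x = 4*y
∂f/∂y = 4*x + 6
∇f at (-1, -3) = (-12, 2)
∇f · b = (-12)(-2) + (2)(2) = 28

28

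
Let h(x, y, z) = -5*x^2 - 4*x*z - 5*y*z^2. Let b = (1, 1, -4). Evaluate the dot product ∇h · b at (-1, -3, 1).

∂h/∂x = -10*x - 4*z
∂h/∂y = -5*z^2
∂h/∂z = -4*x - 10*y*z
∇h at (-1, -3, 1) = (6, -5, 34)
∇h · b = (6)(1) + (-5)(1) + (34)(-4) = -135

-135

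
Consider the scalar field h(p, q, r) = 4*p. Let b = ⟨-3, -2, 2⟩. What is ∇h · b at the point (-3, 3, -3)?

∂h/∂p = 4
∂h/∂q = 0
∂h/∂r = 0
∇h at (-3, 3, -3) = (4, 0, 0)
∇h · b = (4)(-3) + (0)(-2) + (0)(2) = -12

-12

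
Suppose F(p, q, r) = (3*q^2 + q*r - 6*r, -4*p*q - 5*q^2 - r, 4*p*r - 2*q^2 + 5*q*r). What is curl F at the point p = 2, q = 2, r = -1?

(∇×F)₁ = ∂F₃/∂q − ∂F₂/∂r = -4*q + 5*r + 1
(∇×F)₂ = ∂F₁/∂r − ∂F₃/∂p = q - 4*r - 6
(∇×F)₃ = ∂F₂/∂p − ∂F₁/∂q = -10*q - r
∇×F = (-4*q + 5*r + 1, q - 4*r - 6, -10*q - r)
At (2, 2, -1): (-12, 0, -19).

(-12, 0, -19)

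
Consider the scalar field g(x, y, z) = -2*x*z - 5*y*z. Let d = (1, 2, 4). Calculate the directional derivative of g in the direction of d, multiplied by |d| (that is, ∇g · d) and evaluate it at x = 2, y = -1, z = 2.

-20

∂g/∂x = -2*z
∂g/∂y = -5*z
∂g/∂z = -2*x - 5*y
∇g at (2, -1, 2) = (-4, -10, 1)
∇g · d = (-4)(1) + (-10)(2) + (1)(4) = -20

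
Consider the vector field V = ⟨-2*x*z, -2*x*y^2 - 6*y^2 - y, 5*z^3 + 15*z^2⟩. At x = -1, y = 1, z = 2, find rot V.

(∇×V)₁ = ∂V₃/∂y − ∂V₂/∂z = 0
(∇×V)₂ = ∂V₁/∂z − ∂V₃/∂x = -2*x
(∇×V)₃ = ∂V₂/∂x − ∂V₁/∂y = -2*y^2
∇×V = (0, -2*x, -2*y^2)
At (-1, 1, 2): (0, 2, -2).

(0, 2, -2)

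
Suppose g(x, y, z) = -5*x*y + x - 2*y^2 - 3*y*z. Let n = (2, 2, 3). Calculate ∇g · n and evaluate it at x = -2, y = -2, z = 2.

∂g/∂x = -5*y + 1
∂g/∂y = -5*x - 4*y - 3*z
∂g/∂z = -3*y
∇g at (-2, -2, 2) = (11, 12, 6)
∇g · n = (11)(2) + (12)(2) + (6)(3) = 64

64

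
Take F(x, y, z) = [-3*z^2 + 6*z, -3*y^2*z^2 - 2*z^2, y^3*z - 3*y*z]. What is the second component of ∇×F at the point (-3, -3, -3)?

24

(∇×F)_2 = ∂F₁/∂z − ∂F₃/∂x
= -6*z + 6 − (0)
= -6*z + 6
At (-3, -3, -3): 24.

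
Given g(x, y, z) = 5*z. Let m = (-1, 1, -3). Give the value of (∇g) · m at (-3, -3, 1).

∂g/∂x = 0
∂g/∂y = 0
∂g/∂z = 5
∇g at (-3, -3, 1) = (0, 0, 5)
∇g · m = (0)(-1) + (0)(1) + (5)(-3) = -15

-15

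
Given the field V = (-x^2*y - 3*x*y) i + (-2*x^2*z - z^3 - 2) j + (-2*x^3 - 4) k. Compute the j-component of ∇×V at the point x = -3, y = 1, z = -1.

54

(∇×V)_2 = ∂V₁/∂z − ∂V₃/∂x
= 0 − (-6*x^2)
= 6*x^2
At (-3, 1, -1): 54.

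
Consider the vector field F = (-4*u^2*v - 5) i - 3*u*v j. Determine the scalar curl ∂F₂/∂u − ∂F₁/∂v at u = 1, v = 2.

-2

∂F₂/∂u = -3*v
∂F₁/∂v = -4*u^2
Scalar curl = 4*u^2 - 3*v
At (1, 2): -2.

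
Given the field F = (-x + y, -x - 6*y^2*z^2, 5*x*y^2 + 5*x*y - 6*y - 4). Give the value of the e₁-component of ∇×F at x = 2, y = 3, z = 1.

172

(∇×F)_1 = ∂F₃/∂y − ∂F₂/∂z
= 10*x*y + 5*x - 6 − (-12*y^2*z)
= 10*x*y + 5*x + 12*y^2*z - 6
At (2, 3, 1): 172.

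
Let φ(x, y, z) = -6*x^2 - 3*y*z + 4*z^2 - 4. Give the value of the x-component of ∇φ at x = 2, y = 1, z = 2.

-24

(∇φ)_1 = ∂φ/∂x = -12*x
At (2, 1, 2): -24.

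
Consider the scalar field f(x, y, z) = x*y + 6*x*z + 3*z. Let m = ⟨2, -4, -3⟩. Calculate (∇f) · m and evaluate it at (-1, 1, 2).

39

∂f/∂x = y + 6*z
∂f/∂y = x
∂f/∂z = 6*x + 3
∇f at (-1, 1, 2) = (13, -1, -3)
∇f · m = (13)(2) + (-1)(-4) + (-3)(-3) = 39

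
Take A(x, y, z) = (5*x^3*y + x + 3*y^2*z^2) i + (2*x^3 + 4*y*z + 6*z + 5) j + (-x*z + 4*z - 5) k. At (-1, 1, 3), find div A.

33

∂A₁/∂x = 15*x^2*y + 1
∂A₂/∂y = 4*z
∂A₃/∂z = -x + 4
∇·A = 15*x^2*y - x + 4*z + 5
At (-1, 1, 3): 33.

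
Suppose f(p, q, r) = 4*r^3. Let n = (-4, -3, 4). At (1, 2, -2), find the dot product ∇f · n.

192

∂f/∂p = 0
∂f/∂q = 0
∂f/∂r = 12*r^2
∇f at (1, 2, -2) = (0, 0, 48)
∇f · n = (0)(-4) + (0)(-3) + (48)(4) = 192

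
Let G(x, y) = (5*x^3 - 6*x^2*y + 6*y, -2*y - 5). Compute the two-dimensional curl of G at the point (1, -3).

∂G₂/∂x = 0
∂G₁/∂y = -6*x^2 + 6
Scalar curl = 6*x^2 - 6
At (1, -3): 0.

0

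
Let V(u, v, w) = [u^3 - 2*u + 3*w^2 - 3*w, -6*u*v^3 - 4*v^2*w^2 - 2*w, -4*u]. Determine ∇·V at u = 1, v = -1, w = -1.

∂V₁/∂u = 3*u^2 - 2
∂V₂/∂v = -18*u*v^2 - 8*v*w^2
∂V₃/∂w = 0
∇·V = 3*u^2 - 18*u*v^2 - 8*v*w^2 - 2
At (1, -1, -1): -9.

-9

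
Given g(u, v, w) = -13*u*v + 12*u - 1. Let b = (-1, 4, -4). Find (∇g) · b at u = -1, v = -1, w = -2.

27

∂g/∂u = -13*v + 12
∂g/∂v = -13*u
∂g/∂w = 0
∇g at (-1, -1, -2) = (25, 13, 0)
∇g · b = (25)(-1) + (13)(4) + (0)(-4) = 27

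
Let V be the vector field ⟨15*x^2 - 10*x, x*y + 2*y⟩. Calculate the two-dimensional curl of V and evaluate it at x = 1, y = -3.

∂V₂/∂x = y
∂V₁/∂y = 0
Scalar curl = y
At (1, -3): -3.

-3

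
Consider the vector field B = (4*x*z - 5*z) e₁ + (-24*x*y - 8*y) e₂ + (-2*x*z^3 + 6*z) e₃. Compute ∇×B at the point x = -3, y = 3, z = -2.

(0, -33, -72)

(∇×B)₁ = ∂B₃/∂y − ∂B₂/∂z = 0
(∇×B)₂ = ∂B₁/∂z − ∂B₃/∂x = 4*x + 2*z^3 - 5
(∇×B)₃ = ∂B₂/∂x − ∂B₁/∂y = -24*y
∇×B = (0, 4*x + 2*z^3 - 5, -24*y)
At (-3, 3, -2): (0, -33, -72).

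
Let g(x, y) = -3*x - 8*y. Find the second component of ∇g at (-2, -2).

(∇g)_2 = ∂g/∂y = -8
At (-2, -2): -8.

-8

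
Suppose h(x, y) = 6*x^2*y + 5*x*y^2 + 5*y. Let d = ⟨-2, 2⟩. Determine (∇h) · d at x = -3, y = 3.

64

∂h/∂x = 12*x*y + 5*y^2
∂h/∂y = 6*x^2 + 10*x*y + 5
∇h at (-3, 3) = (-63, -31)
∇h · d = (-63)(-2) + (-31)(2) = 64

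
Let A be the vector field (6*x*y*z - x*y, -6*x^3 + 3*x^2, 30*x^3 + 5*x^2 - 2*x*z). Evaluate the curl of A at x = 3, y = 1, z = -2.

(∇×A)₁ = ∂A₃/∂y − ∂A₂/∂z = 0
(∇×A)₂ = ∂A₁/∂z − ∂A₃/∂x = -90*x^2 + 6*x*y - 10*x + 2*z
(∇×A)₃ = ∂A₂/∂x − ∂A₁/∂y = -18*x^2 - 6*x*z + 7*x
∇×A = (0, -90*x^2 + 6*x*y - 10*x + 2*z, -18*x^2 - 6*x*z + 7*x)
At (3, 1, -2): (0, -826, -105).

(0, -826, -105)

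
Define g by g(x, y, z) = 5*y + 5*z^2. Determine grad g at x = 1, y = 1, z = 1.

(0, 5, 10)

∂g/∂x = 0
∂g/∂y = 5
∂g/∂z = 10*z
∇g = (0, 5, 10*z)
At (1, 1, 1): (0, 5, 10).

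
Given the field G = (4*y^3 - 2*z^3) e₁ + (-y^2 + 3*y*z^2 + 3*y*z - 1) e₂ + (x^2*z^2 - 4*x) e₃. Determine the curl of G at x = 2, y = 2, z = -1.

(∇×G)₁ = ∂G₃/∂y − ∂G₂/∂z = -6*y*z - 3*y
(∇×G)₂ = ∂G₁/∂z − ∂G₃/∂x = -2*x*z^2 - 6*z^2 + 4
(∇×G)₃ = ∂G₂/∂x − ∂G₁/∂y = -12*y^2
∇×G = (-6*y*z - 3*y, -2*x*z^2 - 6*z^2 + 4, -12*y^2)
At (2, 2, -1): (6, -6, -48).

(6, -6, -48)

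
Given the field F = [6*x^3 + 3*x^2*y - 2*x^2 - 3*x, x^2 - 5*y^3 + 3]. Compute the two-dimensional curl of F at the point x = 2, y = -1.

-8

∂F₂/∂x = 2*x
∂F₁/∂y = 3*x^2
Scalar curl = -3*x^2 + 2*x
At (2, -1): -8.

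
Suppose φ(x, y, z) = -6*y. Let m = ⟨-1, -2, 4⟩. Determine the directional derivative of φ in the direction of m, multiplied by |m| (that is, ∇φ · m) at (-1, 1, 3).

12

∂φ/∂x = 0
∂φ/∂y = -6
∂φ/∂z = 0
∇φ at (-1, 1, 3) = (0, -6, 0)
∇φ · m = (0)(-1) + (-6)(-2) + (0)(4) = 12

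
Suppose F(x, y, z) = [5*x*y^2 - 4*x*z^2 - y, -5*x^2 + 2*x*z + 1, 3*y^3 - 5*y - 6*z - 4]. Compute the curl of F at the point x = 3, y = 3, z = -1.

(70, 24, -121)

(∇×F)₁ = ∂F₃/∂y − ∂F₂/∂z = -2*x + 9*y^2 - 5
(∇×F)₂ = ∂F₁/∂z − ∂F₃/∂x = -8*x*z
(∇×F)₃ = ∂F₂/∂x − ∂F₁/∂y = -10*x*y - 10*x + 2*z + 1
∇×F = (-2*x + 9*y^2 - 5, -8*x*z, -10*x*y - 10*x + 2*z + 1)
At (3, 3, -1): (70, 24, -121).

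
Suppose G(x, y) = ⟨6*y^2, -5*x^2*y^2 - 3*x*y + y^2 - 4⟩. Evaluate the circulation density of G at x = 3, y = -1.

∂G₂/∂x = -10*x*y^2 - 3*y
∂G₁/∂y = 12*y
Scalar curl = -10*x*y^2 - 15*y
At (3, -1): -15.

-15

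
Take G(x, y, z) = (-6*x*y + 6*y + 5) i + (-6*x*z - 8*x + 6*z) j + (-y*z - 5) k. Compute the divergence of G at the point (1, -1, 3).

7

∂G₁/∂x = -6*y
∂G₂/∂y = 0
∂G₃/∂z = -y
∇·G = -7*y
At (1, -1, 3): 7.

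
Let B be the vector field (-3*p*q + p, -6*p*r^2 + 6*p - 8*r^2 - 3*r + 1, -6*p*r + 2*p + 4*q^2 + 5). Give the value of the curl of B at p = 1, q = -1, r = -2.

(∇×B)₁ = ∂B₃/∂q − ∂B₂/∂r = 12*p*r + 8*q + 16*r + 3
(∇×B)₂ = ∂B₁/∂r − ∂B₃/∂p = 6*r - 2
(∇×B)₃ = ∂B₂/∂p − ∂B₁/∂q = 3*p - 6*r^2 + 6
∇×B = (12*p*r + 8*q + 16*r + 3, 6*r - 2, 3*p - 6*r^2 + 6)
At (1, -1, -2): (-61, -14, -15).

(-61, -14, -15)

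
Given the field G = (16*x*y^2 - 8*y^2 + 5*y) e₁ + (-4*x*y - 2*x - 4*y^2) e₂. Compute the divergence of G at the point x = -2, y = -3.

176

∂G₁/∂x = 16*y^2
∂G₂/∂y = -4*x - 8*y
∇·G = -4*x + 16*y^2 - 8*y
At (-2, -3): 176.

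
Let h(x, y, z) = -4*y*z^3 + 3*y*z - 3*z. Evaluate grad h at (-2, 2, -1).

(0, 1, -21)

∂h/∂x = 0
∂h/∂y = -4*z^3 + 3*z
∂h/∂z = -12*y*z^2 + 3*y - 3
∇h = (0, -4*z^3 + 3*z, -12*y*z^2 + 3*y - 3)
At (-2, 2, -1): (0, 1, -21).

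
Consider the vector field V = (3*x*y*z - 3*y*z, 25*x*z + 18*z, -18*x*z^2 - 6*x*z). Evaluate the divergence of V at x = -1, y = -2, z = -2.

∂V₁/∂x = 3*y*z
∂V₂/∂y = 0
∂V₃/∂z = -36*x*z - 6*x
∇·V = -36*x*z - 6*x + 3*y*z
At (-1, -2, -2): -54.

-54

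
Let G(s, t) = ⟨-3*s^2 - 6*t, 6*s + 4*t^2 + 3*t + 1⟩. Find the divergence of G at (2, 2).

∂G₁/∂s = -6*s
∂G₂/∂t = 8*t + 3
∇·G = -6*s + 8*t + 3
At (2, 2): 7.

7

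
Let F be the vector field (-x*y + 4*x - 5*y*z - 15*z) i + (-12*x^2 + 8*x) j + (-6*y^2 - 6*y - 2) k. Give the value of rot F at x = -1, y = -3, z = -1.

(30, 0, 26)

(∇×F)₁ = ∂F₃/∂y − ∂F₂/∂z = -12*y - 6
(∇×F)₂ = ∂F₁/∂z − ∂F₃/∂x = -5*y - 15
(∇×F)₃ = ∂F₂/∂x − ∂F₁/∂y = -23*x + 5*z + 8
∇×F = (-12*y - 6, -5*y - 15, -23*x + 5*z + 8)
At (-1, -3, -1): (30, 0, 26).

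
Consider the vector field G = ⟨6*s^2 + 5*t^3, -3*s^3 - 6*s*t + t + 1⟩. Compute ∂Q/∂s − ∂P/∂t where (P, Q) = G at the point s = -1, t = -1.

-18

∂G₂/∂s = -9*s^2 - 6*t
∂G₁/∂t = 15*t^2
Scalar curl = -9*s^2 - 15*t^2 - 6*t
At (-1, -1): -18.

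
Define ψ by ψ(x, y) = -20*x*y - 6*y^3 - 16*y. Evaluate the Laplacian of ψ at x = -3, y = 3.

∂²ψ/∂x² = 0
∂²ψ/∂y² = -36*y
∇²ψ = -36*y
At (-3, 3): -108.

-108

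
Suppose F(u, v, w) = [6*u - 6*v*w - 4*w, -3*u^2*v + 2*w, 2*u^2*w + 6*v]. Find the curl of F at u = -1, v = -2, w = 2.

(4, 16, 0)

(∇×F)₁ = ∂F₃/∂v − ∂F₂/∂w = 4
(∇×F)₂ = ∂F₁/∂w − ∂F₃/∂u = -4*u*w - 6*v - 4
(∇×F)₃ = ∂F₂/∂u − ∂F₁/∂v = -6*u*v + 6*w
∇×F = (4, -4*u*w - 6*v - 4, -6*u*v + 6*w)
At (-1, -2, 2): (4, 16, 0).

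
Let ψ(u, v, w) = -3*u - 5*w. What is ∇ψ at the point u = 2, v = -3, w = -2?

∂ψ/∂u = -3
∂ψ/∂v = 0
∂ψ/∂w = -5
∇ψ = (-3, 0, -5)
At (2, -3, -2): (-3, 0, -5).

(-3, 0, -5)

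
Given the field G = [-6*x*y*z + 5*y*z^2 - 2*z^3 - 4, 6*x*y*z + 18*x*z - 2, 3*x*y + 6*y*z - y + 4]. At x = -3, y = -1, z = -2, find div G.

18

∂G₁/∂x = -6*y*z
∂G₂/∂y = 6*x*z
∂G₃/∂z = 6*y
∇·G = 6*x*z - 6*y*z + 6*y
At (-3, -1, -2): 18.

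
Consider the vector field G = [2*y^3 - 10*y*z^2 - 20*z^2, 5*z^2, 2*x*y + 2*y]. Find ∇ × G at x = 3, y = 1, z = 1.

(-2, -62, 4)

(∇×G)₁ = ∂G₃/∂y − ∂G₂/∂z = 2*x - 10*z + 2
(∇×G)₂ = ∂G₁/∂z − ∂G₃/∂x = -20*y*z - 2*y - 40*z
(∇×G)₃ = ∂G₂/∂x − ∂G₁/∂y = -6*y^2 + 10*z^2
∇×G = (2*x - 10*z + 2, -20*y*z - 2*y - 40*z, -6*y^2 + 10*z^2)
At (3, 1, 1): (-2, -62, 4).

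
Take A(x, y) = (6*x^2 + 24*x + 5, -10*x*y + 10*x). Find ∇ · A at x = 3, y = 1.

∂A₁/∂x = 12*x + 24
∂A₂/∂y = -10*x
∇·A = 2*x + 24
At (3, 1): 30.

30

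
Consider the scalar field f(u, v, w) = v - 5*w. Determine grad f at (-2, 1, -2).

(0, 1, -5)

∂f/∂u = 0
∂f/∂v = 1
∂f/∂w = -5
∇f = (0, 1, -5)
At (-2, 1, -2): (0, 1, -5).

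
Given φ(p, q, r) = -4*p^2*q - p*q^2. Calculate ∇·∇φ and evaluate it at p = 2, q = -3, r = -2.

20

∂²φ/∂p² = -8*q
∂²φ/∂q² = -2*p
∂²φ/∂r² = 0
∇²φ = -2*p - 8*q
At (2, -3, -2): 20.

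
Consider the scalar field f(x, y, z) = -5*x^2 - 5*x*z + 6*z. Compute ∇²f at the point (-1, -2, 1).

∂²f/∂x² = -10
∂²f/∂y² = 0
∂²f/∂z² = 0
∇²f = -10
At (-1, -2, 1): -10.

-10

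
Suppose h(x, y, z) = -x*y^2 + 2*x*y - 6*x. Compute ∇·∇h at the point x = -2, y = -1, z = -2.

4

∂²h/∂x² = 0
∂²h/∂y² = -2*x
∂²h/∂z² = 0
∇²h = -2*x
At (-2, -1, -2): 4.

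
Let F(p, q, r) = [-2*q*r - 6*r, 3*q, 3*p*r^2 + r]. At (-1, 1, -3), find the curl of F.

(∇×F)₁ = ∂F₃/∂q − ∂F₂/∂r = 0
(∇×F)₂ = ∂F₁/∂r − ∂F₃/∂p = -2*q - 3*r^2 - 6
(∇×F)₃ = ∂F₂/∂p − ∂F₁/∂q = 2*r
∇×F = (0, -2*q - 3*r^2 - 6, 2*r)
At (-1, 1, -3): (0, -35, -6).

(0, -35, -6)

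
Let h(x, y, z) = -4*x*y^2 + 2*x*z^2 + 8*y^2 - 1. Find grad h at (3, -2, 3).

(2, 16, 36)

∂h/∂x = -4*y^2 + 2*z^2
∂h/∂y = -8*x*y + 16*y
∂h/∂z = 4*x*z
∇h = (-4*y^2 + 2*z^2, -8*x*y + 16*y, 4*x*z)
At (3, -2, 3): (2, 16, 36).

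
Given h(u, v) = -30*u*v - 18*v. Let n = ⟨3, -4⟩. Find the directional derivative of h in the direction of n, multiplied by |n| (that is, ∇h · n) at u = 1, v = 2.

∂h/∂u = -30*v
∂h/∂v = -30*u - 18
∇h at (1, 2) = (-60, -48)
∇h · n = (-60)(3) + (-48)(-4) = 12

12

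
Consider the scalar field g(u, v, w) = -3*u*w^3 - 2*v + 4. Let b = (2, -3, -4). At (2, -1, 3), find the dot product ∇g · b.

∂g/∂u = -3*w^3
∂g/∂v = -2
∂g/∂w = -9*u*w^2
∇g at (2, -1, 3) = (-81, -2, -162)
∇g · b = (-81)(2) + (-2)(-3) + (-162)(-4) = 492

492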